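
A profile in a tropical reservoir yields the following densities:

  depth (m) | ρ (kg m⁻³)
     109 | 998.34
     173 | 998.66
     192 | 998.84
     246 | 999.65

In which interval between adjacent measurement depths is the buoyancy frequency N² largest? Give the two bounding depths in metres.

192–246 m

Compute the density gradient over each adjacent pair:
  109–173 m: Δρ/Δz = 0.32/64 = 5.0 × 10⁻³ kg m⁻⁴
  173–192 m: Δρ/Δz = 0.18/19 = 9.5 × 10⁻³ kg m⁻⁴
  192–246 m: Δρ/Δz = 0.81/54 = 0.015 kg m⁻⁴
The largest gradient is in the 192–246 m interval — the pycnocline.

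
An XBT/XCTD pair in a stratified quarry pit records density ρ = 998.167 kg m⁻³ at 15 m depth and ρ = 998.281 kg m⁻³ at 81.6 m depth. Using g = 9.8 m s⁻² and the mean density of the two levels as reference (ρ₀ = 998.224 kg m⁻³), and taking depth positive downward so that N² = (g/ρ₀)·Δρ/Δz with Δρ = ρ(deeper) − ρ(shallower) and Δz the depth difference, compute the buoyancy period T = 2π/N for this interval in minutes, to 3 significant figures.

25.5 min

Δρ = 998.281 − 998.167 = 0.114 kg m⁻³ over Δz = 81.6 − 15 = 66.6 m.
N² = (9.8/998.224) × (0.114/66.6) = 1.6805 × 10⁻⁵ s⁻².
N = √(1.6805 × 10⁻⁵) = 4.0994 × 10⁻³ rad s⁻¹, so T = 2π/N = 1.5327 × 10³ s = 25.545 min ≈ 25.5 min.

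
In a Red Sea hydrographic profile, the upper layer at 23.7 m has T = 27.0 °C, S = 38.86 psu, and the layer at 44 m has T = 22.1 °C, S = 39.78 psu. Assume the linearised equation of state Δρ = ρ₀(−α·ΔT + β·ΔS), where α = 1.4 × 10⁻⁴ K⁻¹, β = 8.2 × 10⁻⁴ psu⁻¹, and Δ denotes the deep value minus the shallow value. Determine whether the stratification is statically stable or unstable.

ΔT = 22.1 − 27.0 = -4.9 K and ΔS = 39.78 − 38.86 = +0.92 psu (deep − shallow).
−αΔT = 6.86 × 10⁻⁴; βΔS = 7.544 × 10⁻⁴; sum Δρ/ρ₀ = 1.4404 × 10⁻³.
Δρ/ρ₀ > 0, so Δρ > 0: deeper water is denser → statically stable.

stable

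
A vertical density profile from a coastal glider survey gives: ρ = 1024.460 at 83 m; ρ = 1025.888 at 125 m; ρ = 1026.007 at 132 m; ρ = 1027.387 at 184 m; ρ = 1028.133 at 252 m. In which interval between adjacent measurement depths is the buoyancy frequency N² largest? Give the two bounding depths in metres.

Compute the density gradient over each adjacent pair:
  83–125 m: Δρ/Δz = 1.428/42 = 0.034 kg m⁻⁴
  125–132 m: Δρ/Δz = 0.119/7 = 0.017 kg m⁻⁴
  132–184 m: Δρ/Δz = 1.380/52 = 0.027 kg m⁻⁴
  184–252 m: Δρ/Δz = 0.746/68 = 0.011 kg m⁻⁴
The largest gradient is in the 83–125 m interval — the pycnocline.

83–125 m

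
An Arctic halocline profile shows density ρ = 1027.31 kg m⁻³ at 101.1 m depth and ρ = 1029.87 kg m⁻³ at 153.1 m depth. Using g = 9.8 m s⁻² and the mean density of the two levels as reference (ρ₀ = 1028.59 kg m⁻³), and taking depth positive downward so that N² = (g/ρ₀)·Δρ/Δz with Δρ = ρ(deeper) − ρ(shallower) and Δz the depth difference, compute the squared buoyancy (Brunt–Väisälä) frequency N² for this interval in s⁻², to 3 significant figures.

Δρ = 1029.87 − 1027.31 = 2.56 kg m⁻³ over Δz = 153.1 − 101.1 = 52 m.
N² = (9.8/1028.59) × (2.56/52) = 4.6905 × 10⁻⁴ s⁻² ≈ 4.69 × 10⁻⁴ s⁻².

4.69 × 10⁻⁴ s⁻²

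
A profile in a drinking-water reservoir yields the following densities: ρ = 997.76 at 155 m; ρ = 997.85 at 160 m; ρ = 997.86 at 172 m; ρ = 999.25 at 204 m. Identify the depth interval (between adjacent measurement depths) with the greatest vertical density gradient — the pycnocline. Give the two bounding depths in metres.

Compute the density gradient over each adjacent pair:
  155–160 m: Δρ/Δz = 0.09/5 = 0.018 kg m⁻⁴
  160–172 m: Δρ/Δz = 0.01/12 = 8.3 × 10⁻⁴ kg m⁻⁴
  172–204 m: Δρ/Δz = 1.39/32 = 0.043 kg m⁻⁴
The largest gradient is in the 172–204 m interval — the pycnocline.

172–204 m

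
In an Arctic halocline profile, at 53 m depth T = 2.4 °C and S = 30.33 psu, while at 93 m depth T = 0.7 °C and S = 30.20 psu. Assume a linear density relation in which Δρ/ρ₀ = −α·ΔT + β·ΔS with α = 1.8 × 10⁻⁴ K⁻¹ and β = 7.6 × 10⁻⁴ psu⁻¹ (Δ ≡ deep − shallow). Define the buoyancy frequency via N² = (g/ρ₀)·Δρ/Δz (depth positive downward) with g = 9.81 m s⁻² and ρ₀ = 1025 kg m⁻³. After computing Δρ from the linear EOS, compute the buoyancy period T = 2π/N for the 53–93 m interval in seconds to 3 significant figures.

ΔT = -1.7 K, ΔS = -0.13 psu (deep − shallow).
Δρ/ρ₀ = −αΔT + βΔS = 3.06 × 10⁻⁴ − 9.88 × 10⁻⁵ = 2.072 × 10⁻⁴, so Δρ ≈ 0.2124 kg m⁻³.
N² = (g/ρ₀)·Δρ/Δz = g·(Δρ/ρ₀)/Δz = 9.81 × 2.072 × 10⁻⁴ / 40 = 5.0816 × 10⁻⁵ s⁻².
N = √(5.0816 × 10⁻⁵) = 7.1285 × 10⁻³ rad s⁻¹ → T = 2π/N = 881.42 s ≈ 881 s.

881 s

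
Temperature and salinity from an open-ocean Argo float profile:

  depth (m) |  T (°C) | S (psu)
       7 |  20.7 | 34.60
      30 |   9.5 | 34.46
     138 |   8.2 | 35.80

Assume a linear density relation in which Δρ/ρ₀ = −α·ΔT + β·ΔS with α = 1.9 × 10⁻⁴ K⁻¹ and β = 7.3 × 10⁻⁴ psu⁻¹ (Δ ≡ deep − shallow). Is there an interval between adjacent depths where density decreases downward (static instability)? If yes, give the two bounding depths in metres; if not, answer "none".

Evaluate Δρ/ρ₀ = −αΔT + βΔS across each adjacent pair:
  7–30 m: −αΔT+βΔS = −(1.9 × 10⁻⁴)(-11.2)+(7.3 × 10⁻⁴)(-0.14) = 2.0 × 10⁻³ → stable
  30–138 m: −αΔT+βΔS = −(1.9 × 10⁻⁴)(-1.3)+(7.3 × 10⁻⁴)(+1.34) = 1.2 × 10⁻³ → stable
Every interval has Δρ > 0: the column is stably stratified throughout.

none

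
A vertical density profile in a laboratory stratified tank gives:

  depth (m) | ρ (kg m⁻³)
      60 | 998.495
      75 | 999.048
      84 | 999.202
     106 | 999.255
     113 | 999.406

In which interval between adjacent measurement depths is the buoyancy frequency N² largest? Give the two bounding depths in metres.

60–75 m

Compute the density gradient over each adjacent pair:
  60–75 m: Δρ/Δz = 0.553/15 = 0.037 kg m⁻⁴
  75–84 m: Δρ/Δz = 0.154/9 = 0.017 kg m⁻⁴
  84–106 m: Δρ/Δz = 0.053/22 = 2.4 × 10⁻³ kg m⁻⁴
  106–113 m: Δρ/Δz = 0.151/7 = 0.022 kg m⁻⁴
The largest gradient is in the 60–75 m interval — the pycnocline.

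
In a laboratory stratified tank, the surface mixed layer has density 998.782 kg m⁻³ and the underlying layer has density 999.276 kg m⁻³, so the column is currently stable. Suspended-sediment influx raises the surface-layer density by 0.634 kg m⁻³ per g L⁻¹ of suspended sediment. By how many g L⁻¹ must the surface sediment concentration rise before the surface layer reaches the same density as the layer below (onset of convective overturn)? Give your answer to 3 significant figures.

0.779 g L⁻¹

Density deficit of the surface layer: 999.276 − 998.782 = 0.494 kg m⁻³.
Required change = 0.494 / 0.634 = 0.779 g L⁻¹.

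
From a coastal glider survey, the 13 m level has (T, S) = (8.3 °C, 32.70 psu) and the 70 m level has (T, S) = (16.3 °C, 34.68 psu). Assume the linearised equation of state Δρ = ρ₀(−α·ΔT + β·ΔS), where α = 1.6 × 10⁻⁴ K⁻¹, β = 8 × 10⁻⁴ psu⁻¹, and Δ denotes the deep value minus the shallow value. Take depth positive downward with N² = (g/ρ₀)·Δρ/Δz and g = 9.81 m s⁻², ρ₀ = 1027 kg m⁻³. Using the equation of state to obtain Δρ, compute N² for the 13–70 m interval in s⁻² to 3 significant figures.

ΔT = +8.0 K, ΔS = +1.98 psu (deep − shallow).
Δρ/ρ₀ = −αΔT + βΔS = -1.28 × 10⁻³ + 1.584 × 10⁻³ = 3.04 × 10⁻⁴, so Δρ ≈ 0.3122 kg m⁻³.
N² = (g/ρ₀)·Δρ/Δz = g·(Δρ/ρ₀)/Δz = 9.81 × 3.04 × 10⁻⁴ / 57 = 5.2320 × 10⁻⁵ s⁻² ≈ 5.23 × 10⁻⁵ s⁻².

5.23 × 10⁻⁵ s⁻²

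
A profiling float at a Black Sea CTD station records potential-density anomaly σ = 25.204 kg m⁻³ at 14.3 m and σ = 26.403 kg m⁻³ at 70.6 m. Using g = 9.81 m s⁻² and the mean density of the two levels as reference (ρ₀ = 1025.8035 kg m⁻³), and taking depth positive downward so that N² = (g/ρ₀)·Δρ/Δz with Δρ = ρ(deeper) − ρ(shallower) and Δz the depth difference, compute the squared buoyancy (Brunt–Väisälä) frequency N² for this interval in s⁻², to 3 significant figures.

Δρ = 1026.403 − 1025.204 = 1.199 kg m⁻³ over Δz = 70.6 − 14.3 = 56.3 m.
N² = (9.81/1025.8035) × (1.199/56.3) = 2.0366 × 10⁻⁴ s⁻² ≈ 2.04 × 10⁻⁴ s⁻².

2.04 × 10⁻⁴ s⁻²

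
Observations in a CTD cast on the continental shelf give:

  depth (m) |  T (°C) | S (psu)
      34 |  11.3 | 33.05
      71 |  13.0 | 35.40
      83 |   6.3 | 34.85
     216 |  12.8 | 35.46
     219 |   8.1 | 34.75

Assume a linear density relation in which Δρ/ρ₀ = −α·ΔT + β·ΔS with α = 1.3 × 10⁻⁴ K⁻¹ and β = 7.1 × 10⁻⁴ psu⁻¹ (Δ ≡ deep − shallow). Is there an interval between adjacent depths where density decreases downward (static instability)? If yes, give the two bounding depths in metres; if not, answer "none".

83–216 m

Evaluate Δρ/ρ₀ = −αΔT + βΔS across each adjacent pair:
  34–71 m: −αΔT+βΔS = −(1.3 × 10⁻⁴)(+1.7)+(7.1 × 10⁻⁴)(+2.35) = 1.4 × 10⁻³ → stable
  71–83 m: −αΔT+βΔS = −(1.3 × 10⁻⁴)(-6.7)+(7.1 × 10⁻⁴)(-0.55) = 4.8 × 10⁻⁴ → stable
  83–216 m: −αΔT+βΔS = −(1.3 × 10⁻⁴)(+6.5)+(7.1 × 10⁻⁴)(+0.61) = -4.1 × 10⁻⁴ → UNSTABLE
  216–219 m: −αΔT+βΔS = −(1.3 × 10⁻⁴)(-4.7)+(7.1 × 10⁻⁴)(-0.71) = 1.1 × 10⁻⁴ → stable
The 83–216 m interval has Δρ < 0: lighter water underlies denser water.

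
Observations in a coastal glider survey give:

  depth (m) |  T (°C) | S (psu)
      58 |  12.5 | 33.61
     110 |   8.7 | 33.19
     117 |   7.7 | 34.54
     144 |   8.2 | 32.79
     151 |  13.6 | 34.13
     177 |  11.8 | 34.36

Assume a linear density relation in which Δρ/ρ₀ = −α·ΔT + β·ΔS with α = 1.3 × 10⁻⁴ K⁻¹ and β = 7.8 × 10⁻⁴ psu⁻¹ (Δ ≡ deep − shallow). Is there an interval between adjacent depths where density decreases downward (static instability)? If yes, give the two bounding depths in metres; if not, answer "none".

117–144 m

Evaluate Δρ/ρ₀ = −αΔT + βΔS across each adjacent pair:
  58–110 m: −αΔT+βΔS = −(1.3 × 10⁻⁴)(-3.8)+(7.8 × 10⁻⁴)(-0.42) = 1.7 × 10⁻⁴ → stable
  110–117 m: −αΔT+βΔS = −(1.3 × 10⁻⁴)(-1.0)+(7.8 × 10⁻⁴)(+1.35) = 1.2 × 10⁻³ → stable
  117–144 m: −αΔT+βΔS = −(1.3 × 10⁻⁴)(+0.5)+(7.8 × 10⁻⁴)(-1.75) = -1.4 × 10⁻³ → UNSTABLE
  144–151 m: −αΔT+βΔS = −(1.3 × 10⁻⁴)(+5.4)+(7.8 × 10⁻⁴)(+1.34) = 3.4 × 10⁻⁴ → stable
  151–177 m: −αΔT+βΔS = −(1.3 × 10⁻⁴)(-1.8)+(7.8 × 10⁻⁴)(+0.23) = 4.1 × 10⁻⁴ → stable
The 117–144 m interval has Δρ < 0: lighter water underlies denser water.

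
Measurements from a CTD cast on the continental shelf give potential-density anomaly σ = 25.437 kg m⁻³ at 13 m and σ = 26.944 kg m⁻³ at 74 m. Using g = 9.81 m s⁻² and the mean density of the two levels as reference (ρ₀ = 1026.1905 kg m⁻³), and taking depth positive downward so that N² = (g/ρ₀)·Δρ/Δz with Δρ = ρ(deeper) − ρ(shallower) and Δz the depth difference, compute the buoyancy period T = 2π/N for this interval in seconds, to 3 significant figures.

409 s

Δρ = 1026.944 − 1025.437 = 1.507 kg m⁻³ over Δz = 74 − 13 = 61 m.
N² = (9.81/1026.1905) × (1.507/61) = 2.3617 × 10⁻⁴ s⁻².
N = √(2.3617 × 10⁻⁴) = 0.015368 rad s⁻¹, so T = 2π/N = 408.85 s ≈ 409 s.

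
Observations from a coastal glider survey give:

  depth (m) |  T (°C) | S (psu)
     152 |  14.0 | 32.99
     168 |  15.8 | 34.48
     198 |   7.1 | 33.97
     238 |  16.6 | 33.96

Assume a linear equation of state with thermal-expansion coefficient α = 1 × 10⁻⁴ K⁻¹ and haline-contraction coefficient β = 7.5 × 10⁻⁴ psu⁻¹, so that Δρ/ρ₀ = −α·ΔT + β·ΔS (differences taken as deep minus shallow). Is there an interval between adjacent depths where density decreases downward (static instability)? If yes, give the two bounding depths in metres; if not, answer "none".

198–238 m

Evaluate Δρ/ρ₀ = −αΔT + βΔS across each adjacent pair:
  152–168 m: −αΔT+βΔS = −(1 × 10⁻⁴)(+1.8)+(7.5 × 10⁻⁴)(+1.49) = 9.4 × 10⁻⁴ → stable
  168–198 m: −αΔT+βΔS = −(1 × 10⁻⁴)(-8.7)+(7.5 × 10⁻⁴)(-0.51) = 4.9 × 10⁻⁴ → stable
  198–238 m: −αΔT+βΔS = −(1 × 10⁻⁴)(+9.5)+(7.5 × 10⁻⁴)(-0.01) = -9.6 × 10⁻⁴ → UNSTABLE
The 198–238 m interval has Δρ < 0: lighter water underlies denser water.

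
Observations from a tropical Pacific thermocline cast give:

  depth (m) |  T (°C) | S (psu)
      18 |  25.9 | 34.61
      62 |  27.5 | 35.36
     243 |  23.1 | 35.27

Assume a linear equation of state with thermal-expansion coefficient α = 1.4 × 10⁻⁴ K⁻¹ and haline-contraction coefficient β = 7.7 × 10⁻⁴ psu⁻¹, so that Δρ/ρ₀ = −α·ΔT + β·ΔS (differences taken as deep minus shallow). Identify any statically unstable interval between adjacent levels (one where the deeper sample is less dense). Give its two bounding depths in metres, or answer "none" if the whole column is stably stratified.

Evaluate Δρ/ρ₀ = −αΔT + βΔS across each adjacent pair:
  18–62 m: −αΔT+βΔS = −(1.4 × 10⁻⁴)(+1.6)+(7.7 × 10⁻⁴)(+0.75) = 3.5 × 10⁻⁴ → stable
  62–243 m: −αΔT+βΔS = −(1.4 × 10⁻⁴)(-4.4)+(7.7 × 10⁻⁴)(-0.09) = 5.5 × 10⁻⁴ → stable
Every interval has Δρ > 0: the column is stably stratified throughout.

none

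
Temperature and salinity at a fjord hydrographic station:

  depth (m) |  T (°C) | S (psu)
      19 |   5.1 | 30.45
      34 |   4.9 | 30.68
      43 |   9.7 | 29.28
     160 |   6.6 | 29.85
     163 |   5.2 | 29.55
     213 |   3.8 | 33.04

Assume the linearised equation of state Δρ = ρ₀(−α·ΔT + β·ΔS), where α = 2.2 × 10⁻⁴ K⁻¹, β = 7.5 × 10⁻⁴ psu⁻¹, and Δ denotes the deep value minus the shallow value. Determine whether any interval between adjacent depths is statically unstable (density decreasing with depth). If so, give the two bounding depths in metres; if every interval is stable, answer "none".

34–43 m

Evaluate Δρ/ρ₀ = −αΔT + βΔS across each adjacent pair:
  19–34 m: −αΔT+βΔS = −(2.2 × 10⁻⁴)(-0.2)+(7.5 × 10⁻⁴)(+0.23) = 2.2 × 10⁻⁴ → stable
  34–43 m: −αΔT+βΔS = −(2.2 × 10⁻⁴)(+4.8)+(7.5 × 10⁻⁴)(-1.40) = -2.1 × 10⁻³ → UNSTABLE
  43–160 m: −αΔT+βΔS = −(2.2 × 10⁻⁴)(-3.1)+(7.5 × 10⁻⁴)(+0.57) = 1.1 × 10⁻³ → stable
  160–163 m: −αΔT+βΔS = −(2.2 × 10⁻⁴)(-1.4)+(7.5 × 10⁻⁴)(-0.30) = 8.3 × 10⁻⁵ → stable
  163–213 m: −αΔT+βΔS = −(2.2 × 10⁻⁴)(-1.4)+(7.5 × 10⁻⁴)(+3.49) = 2.9 × 10⁻³ → stable
The 34–43 m interval has Δρ < 0: lighter water underlies denser water.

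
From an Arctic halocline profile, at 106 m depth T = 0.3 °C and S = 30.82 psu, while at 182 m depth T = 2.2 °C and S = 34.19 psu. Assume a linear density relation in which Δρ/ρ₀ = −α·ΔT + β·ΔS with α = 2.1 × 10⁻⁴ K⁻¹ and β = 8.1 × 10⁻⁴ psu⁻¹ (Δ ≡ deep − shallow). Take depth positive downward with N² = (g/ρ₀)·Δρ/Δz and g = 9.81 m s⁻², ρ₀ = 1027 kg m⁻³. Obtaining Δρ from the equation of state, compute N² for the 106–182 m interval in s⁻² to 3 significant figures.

3.01 × 10⁻⁴ s⁻²

ΔT = +1.9 K, ΔS = +3.37 psu (deep − shallow).
Δρ/ρ₀ = −αΔT + βΔS = -3.99 × 10⁻⁴ + 2.7297 × 10⁻³ = 2.3307 × 10⁻³, so Δρ ≈ 2.394 kg m⁻³.
N² = (g/ρ₀)·Δρ/Δz = g·(Δρ/ρ₀)/Δz = 9.81 × 2.3307 × 10⁻³ / 76 = 3.0084 × 10⁻⁴ s⁻² ≈ 3.01 × 10⁻⁴ s⁻².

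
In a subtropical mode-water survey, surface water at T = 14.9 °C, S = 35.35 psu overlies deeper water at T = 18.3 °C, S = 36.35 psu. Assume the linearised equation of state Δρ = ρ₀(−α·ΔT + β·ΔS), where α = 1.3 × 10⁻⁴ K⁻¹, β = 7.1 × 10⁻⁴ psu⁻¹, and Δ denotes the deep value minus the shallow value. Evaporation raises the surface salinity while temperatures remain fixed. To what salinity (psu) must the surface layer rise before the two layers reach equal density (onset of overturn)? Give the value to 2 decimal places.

Neutral buoyancy requires −α(T_deep − T_surf) + β(S_deep − S_surf′) = 0.
S_surf′ = S_deep − (α/β)·ΔT = 36.35 − (1.3 × 10⁻⁴/7.1 × 10⁻⁴)·(+3.4) = 35.7275 psu.
Increase required: 35.7275 − 35.35 = 0.3775 psu.

35.73 psu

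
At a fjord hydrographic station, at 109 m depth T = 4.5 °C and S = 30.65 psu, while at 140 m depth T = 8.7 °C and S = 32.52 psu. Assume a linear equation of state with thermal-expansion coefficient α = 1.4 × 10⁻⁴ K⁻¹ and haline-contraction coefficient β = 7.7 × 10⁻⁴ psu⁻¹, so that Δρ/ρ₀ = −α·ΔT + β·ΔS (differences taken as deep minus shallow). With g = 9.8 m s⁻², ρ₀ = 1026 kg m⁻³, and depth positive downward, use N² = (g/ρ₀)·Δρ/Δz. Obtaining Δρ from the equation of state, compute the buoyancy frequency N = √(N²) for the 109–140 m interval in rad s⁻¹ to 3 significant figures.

ΔT = +4.2 K, ΔS = +1.87 psu (deep − shallow).
Δρ/ρ₀ = −αΔT + βΔS = -5.88 × 10⁻⁴ + 1.4399 × 10⁻³ = 8.519 × 10⁻⁴, so Δρ ≈ 0.8740 kg m⁻³.
N² = (g/ρ₀)·Δρ/Δz = g·(Δρ/ρ₀)/Δz = 9.8 × 8.519 × 10⁻⁴ / 31 = 2.6931 × 10⁻⁴ s⁻².
N = √(2.6931 × 10⁻⁴) = 0.016411 rad s⁻¹ ≈ 0.0164 rad s⁻¹.

0.0164 rad s⁻¹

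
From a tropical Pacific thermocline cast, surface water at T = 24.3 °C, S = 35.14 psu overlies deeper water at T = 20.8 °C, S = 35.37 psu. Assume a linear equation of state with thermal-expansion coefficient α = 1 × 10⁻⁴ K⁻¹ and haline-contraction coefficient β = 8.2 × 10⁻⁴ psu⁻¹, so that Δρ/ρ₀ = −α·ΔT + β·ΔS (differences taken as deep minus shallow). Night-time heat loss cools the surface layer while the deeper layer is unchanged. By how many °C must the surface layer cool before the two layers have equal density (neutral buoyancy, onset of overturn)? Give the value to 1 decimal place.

Neutral buoyancy requires Δρ = 0, i.e. −α(T_deep − T_surf′) + β(S_deep − S_surf) = 0.
T_surf′ = T_deep − (β/α)·ΔS = 20.8 − (8.2 × 10⁻⁴/1 × 10⁻⁴)·(+0.23) = 18.914 °C.
Cooling required: 24.3 − (18.914) = 5.386 °C.

5.4 °C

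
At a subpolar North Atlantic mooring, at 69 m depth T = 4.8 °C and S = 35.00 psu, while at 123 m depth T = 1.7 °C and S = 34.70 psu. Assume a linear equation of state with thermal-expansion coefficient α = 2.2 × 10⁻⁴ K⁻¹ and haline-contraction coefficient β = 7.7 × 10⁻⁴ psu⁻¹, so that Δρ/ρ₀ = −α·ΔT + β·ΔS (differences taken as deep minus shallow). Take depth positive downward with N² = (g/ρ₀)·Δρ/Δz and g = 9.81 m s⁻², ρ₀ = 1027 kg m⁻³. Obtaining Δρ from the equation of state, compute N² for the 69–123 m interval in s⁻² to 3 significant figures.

8.19 × 10⁻⁵ s⁻²

ΔT = -3.1 K, ΔS = -0.30 psu (deep − shallow).
Δρ/ρ₀ = −αΔT + βΔS = 6.82 × 10⁻⁴ − 2.31 × 10⁻⁴ = 4.51 × 10⁻⁴, so Δρ ≈ 0.4632 kg m⁻³.
N² = (g/ρ₀)·Δρ/Δz = g·(Δρ/ρ₀)/Δz = 9.81 × 4.51 × 10⁻⁴ / 54 = 8.1932 × 10⁻⁵ s⁻² ≈ 8.19 × 10⁻⁵ s⁻².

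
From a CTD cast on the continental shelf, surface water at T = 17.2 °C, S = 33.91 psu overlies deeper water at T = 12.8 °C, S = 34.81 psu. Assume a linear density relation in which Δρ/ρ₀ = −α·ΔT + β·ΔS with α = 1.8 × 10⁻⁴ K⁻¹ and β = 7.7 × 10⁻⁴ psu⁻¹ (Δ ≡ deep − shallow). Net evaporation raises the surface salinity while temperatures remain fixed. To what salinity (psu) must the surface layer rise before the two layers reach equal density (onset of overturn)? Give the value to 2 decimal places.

35.84 psu

Neutral buoyancy requires −α(T_deep − T_surf) + β(S_deep − S_surf′) = 0.
S_surf′ = S_deep − (α/β)·ΔT = 34.81 − (1.8 × 10⁻⁴/7.7 × 10⁻⁴)·(-4.4) = 35.8386 psu.
Increase required: 35.8386 − 33.91 = 1.9286 psu.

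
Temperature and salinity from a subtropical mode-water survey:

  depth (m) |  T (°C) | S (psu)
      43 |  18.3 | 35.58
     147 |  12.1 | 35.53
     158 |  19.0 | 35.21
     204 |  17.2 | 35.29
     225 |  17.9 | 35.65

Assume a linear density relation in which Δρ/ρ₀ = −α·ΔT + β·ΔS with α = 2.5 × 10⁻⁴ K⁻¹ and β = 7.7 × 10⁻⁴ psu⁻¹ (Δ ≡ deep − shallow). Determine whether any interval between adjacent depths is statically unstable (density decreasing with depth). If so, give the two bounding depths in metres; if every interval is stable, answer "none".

Evaluate Δρ/ρ₀ = −αΔT + βΔS across each adjacent pair:
  43–147 m: −αΔT+βΔS = −(2.5 × 10⁻⁴)(-6.2)+(7.7 × 10⁻⁴)(-0.05) = 1.5 × 10⁻³ → stable
  147–158 m: −αΔT+βΔS = −(2.5 × 10⁻⁴)(+6.9)+(7.7 × 10⁻⁴)(-0.32) = -2.0 × 10⁻³ → UNSTABLE
  158–204 m: −αΔT+βΔS = −(2.5 × 10⁻⁴)(-1.8)+(7.7 × 10⁻⁴)(+0.08) = 5.1 × 10⁻⁴ → stable
  204–225 m: −αΔT+βΔS = −(2.5 × 10⁻⁴)(+0.7)+(7.7 × 10⁻⁴)(+0.36) = 1.0 × 10⁻⁴ → stable
The 147–158 m interval has Δρ < 0: lighter water underlies denser water.

147–158 m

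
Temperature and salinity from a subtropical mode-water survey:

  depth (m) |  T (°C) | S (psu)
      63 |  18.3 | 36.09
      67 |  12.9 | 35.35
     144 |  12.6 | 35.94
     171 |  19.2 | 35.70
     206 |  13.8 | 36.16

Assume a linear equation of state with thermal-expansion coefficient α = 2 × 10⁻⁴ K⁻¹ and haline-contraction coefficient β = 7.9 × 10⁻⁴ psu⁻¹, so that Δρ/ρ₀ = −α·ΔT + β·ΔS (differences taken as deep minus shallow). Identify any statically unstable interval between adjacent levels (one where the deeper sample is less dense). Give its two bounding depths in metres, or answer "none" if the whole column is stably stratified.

144–171 m

Evaluate Δρ/ρ₀ = −αΔT + βΔS across each adjacent pair:
  63–67 m: −αΔT+βΔS = −(2 × 10⁻⁴)(-5.4)+(7.9 × 10⁻⁴)(-0.74) = 5.0 × 10⁻⁴ → stable
  67–144 m: −αΔT+βΔS = −(2 × 10⁻⁴)(-0.3)+(7.9 × 10⁻⁴)(+0.59) = 5.3 × 10⁻⁴ → stable
  144–171 m: −αΔT+βΔS = −(2 × 10⁻⁴)(+6.6)+(7.9 × 10⁻⁴)(-0.24) = -1.5 × 10⁻³ → UNSTABLE
  171–206 m: −αΔT+βΔS = −(2 × 10⁻⁴)(-5.4)+(7.9 × 10⁻⁴)(+0.46) = 1.4 × 10⁻³ → stable
The 144–171 m interval has Δρ < 0: lighter water underlies denser water.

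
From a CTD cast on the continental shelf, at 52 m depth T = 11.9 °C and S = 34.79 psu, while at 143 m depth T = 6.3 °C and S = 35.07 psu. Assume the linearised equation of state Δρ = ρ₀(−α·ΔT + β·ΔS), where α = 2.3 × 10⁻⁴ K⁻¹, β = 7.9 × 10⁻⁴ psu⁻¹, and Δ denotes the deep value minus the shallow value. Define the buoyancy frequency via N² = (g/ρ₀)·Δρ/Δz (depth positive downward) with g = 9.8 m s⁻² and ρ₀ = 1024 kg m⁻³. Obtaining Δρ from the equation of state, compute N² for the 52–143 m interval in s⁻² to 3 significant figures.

ΔT = -5.6 K, ΔS = +0.28 psu (deep − shallow).
Δρ/ρ₀ = −αΔT + βΔS = 1.288 × 10⁻³ + 2.212 × 10⁻⁴ = 1.5092 × 10⁻³, so Δρ ≈ 1.545 kg m⁻³.
N² = (g/ρ₀)·Δρ/Δz = g·(Δρ/ρ₀)/Δz = 9.8 × 1.5092 × 10⁻³ / 91 = 1.6253 × 10⁻⁴ s⁻² ≈ 1.63 × 10⁻⁴ s⁻².

1.63 × 10⁻⁴ s⁻²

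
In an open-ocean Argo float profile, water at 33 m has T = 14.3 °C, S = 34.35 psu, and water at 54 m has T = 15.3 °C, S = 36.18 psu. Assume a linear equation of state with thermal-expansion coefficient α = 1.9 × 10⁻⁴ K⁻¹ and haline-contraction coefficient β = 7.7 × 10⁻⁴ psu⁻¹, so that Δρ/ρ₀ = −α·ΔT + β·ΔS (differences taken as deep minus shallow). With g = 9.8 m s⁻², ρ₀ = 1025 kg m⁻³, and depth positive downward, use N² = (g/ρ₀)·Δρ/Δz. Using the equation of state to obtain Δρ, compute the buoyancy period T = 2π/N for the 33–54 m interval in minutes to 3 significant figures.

ΔT = +1.0 K, ΔS = +1.83 psu (deep − shallow).
Δρ/ρ₀ = −αΔT + βΔS = -1.90 × 10⁻⁴ + 1.4091 × 10⁻³ = 1.2191 × 10⁻³, so Δρ ≈ 1.250 kg m⁻³.
N² = (g/ρ₀)·Δρ/Δz = g·(Δρ/ρ₀)/Δz = 9.8 × 1.2191 × 10⁻³ / 21 = 5.6891 × 10⁻⁴ s⁻².
N = √(5.6891 × 10⁻⁴) = 0.023852 rad s⁻¹ → T = 2π/N = 263.42 s = 4.3903 min ≈ 4.39 min.

4.39 min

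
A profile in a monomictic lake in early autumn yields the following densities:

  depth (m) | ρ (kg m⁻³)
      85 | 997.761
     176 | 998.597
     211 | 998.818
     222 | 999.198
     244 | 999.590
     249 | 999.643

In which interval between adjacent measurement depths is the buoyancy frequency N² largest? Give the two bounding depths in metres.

211–222 m

Compute the density gradient over each adjacent pair:
  85–176 m: Δρ/Δz = 0.836/91 = 9.2 × 10⁻³ kg m⁻⁴
  176–211 m: Δρ/Δz = 0.221/35 = 6.3 × 10⁻³ kg m⁻⁴
  211–222 m: Δρ/Δz = 0.380/11 = 0.035 kg m⁻⁴
  222–244 m: Δρ/Δz = 0.392/22 = 0.018 kg m⁻⁴
  244–249 m: Δρ/Δz = 0.053/5 = 0.011 kg m⁻⁴
The largest gradient is in the 211–222 m interval — the pycnocline.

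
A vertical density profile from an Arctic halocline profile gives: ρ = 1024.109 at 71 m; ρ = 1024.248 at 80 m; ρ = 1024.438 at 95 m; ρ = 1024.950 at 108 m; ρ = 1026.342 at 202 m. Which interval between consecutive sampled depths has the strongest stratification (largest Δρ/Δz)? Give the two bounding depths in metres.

Compute the density gradient over each adjacent pair:
  71–80 m: Δρ/Δz = 0.139/9 = 0.015 kg m⁻⁴
  80–95 m: Δρ/Δz = 0.190/15 = 0.013 kg m⁻⁴
  95–108 m: Δρ/Δz = 0.512/13 = 0.039 kg m⁻⁴
  108–202 m: Δρ/Δz = 1.392/94 = 0.015 kg m⁻⁴
The largest gradient is in the 95–108 m interval — the pycnocline.

95–108 m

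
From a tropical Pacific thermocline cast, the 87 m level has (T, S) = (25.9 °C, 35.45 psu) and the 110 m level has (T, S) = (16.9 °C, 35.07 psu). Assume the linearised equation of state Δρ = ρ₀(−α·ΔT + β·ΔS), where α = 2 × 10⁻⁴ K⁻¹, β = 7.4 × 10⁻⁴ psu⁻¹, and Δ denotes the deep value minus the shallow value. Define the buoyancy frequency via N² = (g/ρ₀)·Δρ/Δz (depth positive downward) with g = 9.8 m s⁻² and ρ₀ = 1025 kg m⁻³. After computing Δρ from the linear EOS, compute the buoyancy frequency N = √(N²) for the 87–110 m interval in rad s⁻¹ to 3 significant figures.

ΔT = -9.0 K, ΔS = -0.38 psu (deep − shallow).
Δρ/ρ₀ = −αΔT + βΔS = 1.80 × 10⁻³ − 2.812 × 10⁻⁴ = 1.5188 × 10⁻³, so Δρ ≈ 1.557 kg m⁻³.
N² = (g/ρ₀)·Δρ/Δz = g·(Δρ/ρ₀)/Δz = 9.8 × 1.5188 × 10⁻³ / 23 = 6.4714 × 10⁻⁴ s⁻².
N = √(6.4714 × 10⁻⁴) = 0.025439 rad s⁻¹ ≈ 0.0254 rad s⁻¹.

0.0254 rad s⁻¹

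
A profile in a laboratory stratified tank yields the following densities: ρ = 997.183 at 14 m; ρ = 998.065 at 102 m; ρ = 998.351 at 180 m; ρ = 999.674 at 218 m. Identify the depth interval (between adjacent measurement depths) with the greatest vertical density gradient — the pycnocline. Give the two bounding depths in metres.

Compute the density gradient over each adjacent pair:
  14–102 m: Δρ/Δz = 0.882/88 = 0.010 kg m⁻⁴
  102–180 m: Δρ/Δz = 0.286/78 = 3.7 × 10⁻³ kg m⁻⁴
  180–218 m: Δρ/Δz = 1.323/38 = 0.035 kg m⁻⁴
The largest gradient is in the 180–218 m interval — the pycnocline.

180–218 m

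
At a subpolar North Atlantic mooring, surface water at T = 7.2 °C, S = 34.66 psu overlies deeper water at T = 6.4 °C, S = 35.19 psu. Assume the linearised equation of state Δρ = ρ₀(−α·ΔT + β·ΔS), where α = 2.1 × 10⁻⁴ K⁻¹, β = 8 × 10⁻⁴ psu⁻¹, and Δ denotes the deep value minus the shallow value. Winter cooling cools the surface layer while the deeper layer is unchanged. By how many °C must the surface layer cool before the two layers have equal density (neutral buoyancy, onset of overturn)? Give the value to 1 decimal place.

2.8 °C

Neutral buoyancy requires Δρ = 0, i.e. −α(T_deep − T_surf′) + β(S_deep − S_surf) = 0.
T_surf′ = T_deep − (β/α)·ΔS = 6.4 − (8 × 10⁻⁴/2.1 × 10⁻⁴)·(+0.53) = 4.381 °C.
Cooling required: 7.2 − (4.381) = 2.819 °C.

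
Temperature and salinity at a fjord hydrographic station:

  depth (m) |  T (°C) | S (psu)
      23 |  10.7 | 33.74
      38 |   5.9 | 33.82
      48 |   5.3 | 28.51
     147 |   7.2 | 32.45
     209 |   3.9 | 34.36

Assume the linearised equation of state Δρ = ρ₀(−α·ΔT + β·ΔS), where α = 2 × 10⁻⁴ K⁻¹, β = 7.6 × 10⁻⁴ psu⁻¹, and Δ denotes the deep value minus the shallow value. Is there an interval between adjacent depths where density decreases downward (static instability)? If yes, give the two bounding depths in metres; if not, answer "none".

Evaluate Δρ/ρ₀ = −αΔT + βΔS across each adjacent pair:
  23–38 m: −αΔT+βΔS = −(2 × 10⁻⁴)(-4.8)+(7.6 × 10⁻⁴)(+0.08) = 1.0 × 10⁻³ → stable
  38–48 m: −αΔT+βΔS = −(2 × 10⁻⁴)(-0.6)+(7.6 × 10⁻⁴)(-5.31) = -3.9 × 10⁻³ → UNSTABLE
  48–147 m: −αΔT+βΔS = −(2 × 10⁻⁴)(+1.9)+(7.6 × 10⁻⁴)(+3.94) = 2.6 × 10⁻³ → stable
  147–209 m: −αΔT+βΔS = −(2 × 10⁻⁴)(-3.3)+(7.6 × 10⁻⁴)(+1.91) = 2.1 × 10⁻³ → stable
The 38–48 m interval has Δρ < 0: lighter water underlies denser water.

38–48 m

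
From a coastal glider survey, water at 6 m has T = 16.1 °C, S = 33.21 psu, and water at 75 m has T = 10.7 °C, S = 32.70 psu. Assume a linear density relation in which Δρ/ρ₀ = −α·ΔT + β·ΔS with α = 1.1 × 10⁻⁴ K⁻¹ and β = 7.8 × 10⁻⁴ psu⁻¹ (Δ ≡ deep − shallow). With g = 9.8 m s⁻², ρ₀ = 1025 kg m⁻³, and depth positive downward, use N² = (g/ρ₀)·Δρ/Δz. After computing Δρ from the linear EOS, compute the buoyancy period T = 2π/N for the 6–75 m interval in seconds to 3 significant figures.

ΔT = -5.4 K, ΔS = -0.51 psu (deep − shallow).
Δρ/ρ₀ = −αΔT + βΔS = 5.94 × 10⁻⁴ − 3.978 × 10⁻⁴ = 1.962 × 10⁻⁴, so Δρ ≈ 0.2011 kg m⁻³.
N² = (g/ρ₀)·Δρ/Δz = g·(Δρ/ρ₀)/Δz = 9.8 × 1.962 × 10⁻⁴ / 69 = 2.7866 × 10⁻⁵ s⁻².
N = √(2.7866 × 10⁻⁵) = 5.2788 × 10⁻³ rad s⁻¹ → T = 2π/N = 1.1903 × 10³ s ≈ 1.19 × 10³ s.

1.19 × 10³ s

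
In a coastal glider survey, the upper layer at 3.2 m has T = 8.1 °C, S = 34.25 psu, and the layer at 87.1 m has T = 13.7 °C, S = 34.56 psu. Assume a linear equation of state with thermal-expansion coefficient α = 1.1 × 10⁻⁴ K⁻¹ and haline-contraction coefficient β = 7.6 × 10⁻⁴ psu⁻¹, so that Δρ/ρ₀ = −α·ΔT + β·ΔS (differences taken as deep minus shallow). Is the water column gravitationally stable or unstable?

unstable

ΔT = 13.7 − 8.1 = +5.6 K and ΔS = 34.56 − 34.25 = +0.31 psu (deep − shallow).
−αΔT = -6.16 × 10⁻⁴; βΔS = 2.356 × 10⁻⁴; sum Δρ/ρ₀ = -3.804 × 10⁻⁴.
Δρ/ρ₀ < 0, so Δρ < 0: deeper water is lighter → statically unstable; the column would overturn.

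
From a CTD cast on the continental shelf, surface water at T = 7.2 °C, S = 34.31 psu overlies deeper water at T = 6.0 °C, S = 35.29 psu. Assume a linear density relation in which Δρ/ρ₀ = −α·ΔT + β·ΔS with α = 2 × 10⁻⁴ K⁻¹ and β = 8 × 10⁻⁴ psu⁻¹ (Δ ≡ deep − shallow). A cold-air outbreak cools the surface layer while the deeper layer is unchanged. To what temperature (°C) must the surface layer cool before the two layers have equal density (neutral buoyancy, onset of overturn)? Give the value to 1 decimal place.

2.1 °C

Neutral buoyancy requires Δρ = 0, i.e. −α(T_deep − T_surf′) + β(S_deep − S_surf) = 0.
T_surf′ = T_deep − (β/α)·ΔS = 6.0 − (8 × 10⁻⁴/2 × 10⁻⁴)·(+0.98) = 2.080 °C.
Cooling required: 7.2 − (2.080) = 5.120 °C.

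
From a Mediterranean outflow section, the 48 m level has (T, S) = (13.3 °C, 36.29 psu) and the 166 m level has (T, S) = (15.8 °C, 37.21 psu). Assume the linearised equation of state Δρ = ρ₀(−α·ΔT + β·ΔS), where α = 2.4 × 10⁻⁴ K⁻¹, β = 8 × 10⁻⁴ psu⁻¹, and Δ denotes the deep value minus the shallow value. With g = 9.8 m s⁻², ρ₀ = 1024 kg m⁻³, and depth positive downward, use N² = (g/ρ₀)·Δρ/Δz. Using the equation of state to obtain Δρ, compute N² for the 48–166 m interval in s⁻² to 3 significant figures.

ΔT = +2.5 K, ΔS = +0.92 psu (deep − shallow).
Δρ/ρ₀ = −αΔT + βΔS = -6.00 × 10⁻⁴ + 7.36 × 10⁻⁴ = 1.36 × 10⁻⁴, so Δρ ≈ 0.1393 kg m⁻³.
N² = (g/ρ₀)·Δρ/Δz = g·(Δρ/ρ₀)/Δz = 9.8 × 1.36 × 10⁻⁴ / 118 = 1.1295 × 10⁻⁵ s⁻² ≈ 1.13 × 10⁻⁵ s⁻².

1.13 × 10⁻⁵ s⁻²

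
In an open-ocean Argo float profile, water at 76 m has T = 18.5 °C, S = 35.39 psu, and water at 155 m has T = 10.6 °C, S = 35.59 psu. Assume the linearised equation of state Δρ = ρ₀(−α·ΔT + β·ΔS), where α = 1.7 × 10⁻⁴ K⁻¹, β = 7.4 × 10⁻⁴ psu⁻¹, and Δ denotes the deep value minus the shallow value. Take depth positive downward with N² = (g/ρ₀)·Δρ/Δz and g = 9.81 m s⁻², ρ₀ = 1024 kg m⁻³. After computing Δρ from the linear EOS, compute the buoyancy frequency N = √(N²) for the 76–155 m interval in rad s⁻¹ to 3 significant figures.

0.0136 rad s⁻¹

ΔT = -7.9 K, ΔS = +0.20 psu (deep − shallow).
Δρ/ρ₀ = −αΔT + βΔS = 1.343 × 10⁻³ + 1.48 × 10⁻⁴ = 1.491 × 10⁻³, so Δρ ≈ 1.527 kg m⁻³.
N² = (g/ρ₀)·Δρ/Δz = g·(Δρ/ρ₀)/Δz = 9.81 × 1.491 × 10⁻³ / 79 = 1.8515 × 10⁻⁴ s⁻².
N = √(1.8515 × 10⁻⁴) = 0.013607 rad s⁻¹ ≈ 0.0136 rad s⁻¹.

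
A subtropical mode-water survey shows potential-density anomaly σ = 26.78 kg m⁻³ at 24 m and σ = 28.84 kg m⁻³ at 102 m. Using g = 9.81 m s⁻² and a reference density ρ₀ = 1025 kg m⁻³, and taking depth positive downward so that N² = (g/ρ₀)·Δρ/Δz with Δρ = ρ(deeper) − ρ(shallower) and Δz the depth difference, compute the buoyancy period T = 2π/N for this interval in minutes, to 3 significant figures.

6.59 min

Δρ = 1028.84 − 1026.78 = 2.06 kg m⁻³ over Δz = 102 − 24 = 78 m.
N² = (9.81/1025) × (2.06/78) = 2.5277 × 10⁻⁴ s⁻².
N = √(2.5277 × 10⁻⁴) = 0.015899 rad s⁻¹, so T = 2π/N = 395.19 s = 6.5865 min ≈ 6.59 min.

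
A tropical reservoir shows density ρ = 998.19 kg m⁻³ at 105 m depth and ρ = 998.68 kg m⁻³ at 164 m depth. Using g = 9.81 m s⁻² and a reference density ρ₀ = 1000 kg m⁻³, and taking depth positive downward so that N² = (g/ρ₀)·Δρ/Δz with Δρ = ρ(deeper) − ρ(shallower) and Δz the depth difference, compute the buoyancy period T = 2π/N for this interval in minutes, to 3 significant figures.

Δρ = 998.68 − 998.19 = 0.49 kg m⁻³ over Δz = 164 − 105 = 59 m.
N² = (9.81/1000) × (0.49/59) = 8.1473 × 10⁻⁵ s⁻².
N = √(8.1473 × 10⁻⁵) = 9.0262 × 10⁻³ rad s⁻¹, so T = 2π/N = 696.11 s = 11.602 min ≈ 11.6 min.

11.6 min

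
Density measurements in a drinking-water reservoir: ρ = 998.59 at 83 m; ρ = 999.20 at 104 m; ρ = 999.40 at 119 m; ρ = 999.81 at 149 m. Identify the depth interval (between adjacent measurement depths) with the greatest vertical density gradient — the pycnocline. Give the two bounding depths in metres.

Compute the density gradient over each adjacent pair:
  83–104 m: Δρ/Δz = 0.61/21 = 0.029 kg m⁻⁴
  104–119 m: Δρ/Δz = 0.20/15 = 0.013 kg m⁻⁴
  119–149 m: Δρ/Δz = 0.41/30 = 0.014 kg m⁻⁴
The largest gradient is in the 83–104 m interval — the pycnocline.

83–104 m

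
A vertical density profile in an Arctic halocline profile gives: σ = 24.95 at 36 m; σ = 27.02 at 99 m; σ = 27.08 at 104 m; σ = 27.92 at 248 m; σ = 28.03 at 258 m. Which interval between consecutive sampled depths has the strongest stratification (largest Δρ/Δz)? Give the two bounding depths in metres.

36–99 m

Compute the density gradient over each adjacent pair:
  36–99 m: Δρ/Δz = 2.07/63 = 0.033 kg m⁻⁴
  99–104 m: Δρ/Δz = 0.06/5 = 0.012 kg m⁻⁴
  104–248 m: Δρ/Δz = 0.84/144 = 5.8 × 10⁻³ kg m⁻⁴
  248–258 m: Δρ/Δz = 0.11/10 = 0.011 kg m⁻⁴
The largest gradient is in the 36–99 m interval — the pycnocline.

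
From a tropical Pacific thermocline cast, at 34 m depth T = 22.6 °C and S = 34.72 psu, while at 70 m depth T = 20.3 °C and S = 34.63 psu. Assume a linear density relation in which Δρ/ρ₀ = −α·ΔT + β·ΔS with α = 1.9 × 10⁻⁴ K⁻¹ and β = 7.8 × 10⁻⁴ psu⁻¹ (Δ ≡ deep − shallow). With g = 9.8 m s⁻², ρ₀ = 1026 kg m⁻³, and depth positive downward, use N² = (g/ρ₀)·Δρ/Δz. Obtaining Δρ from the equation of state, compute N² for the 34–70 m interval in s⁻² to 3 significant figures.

ΔT = -2.3 K, ΔS = -0.09 psu (deep − shallow).
Δρ/ρ₀ = −αΔT + βΔS = 4.37 × 10⁻⁴ − 7.02 × 10⁻⁵ = 3.668 × 10⁻⁴, so Δρ ≈ 0.3763 kg m⁻³.
N² = (g/ρ₀)·Δρ/Δz = g·(Δρ/ρ₀)/Δz = 9.8 × 3.668 × 10⁻⁴ / 36 = 9.9851 × 10⁻⁵ s⁻² ≈ 9.99 × 10⁻⁵ s⁻².

9.99 × 10⁻⁵ s⁻²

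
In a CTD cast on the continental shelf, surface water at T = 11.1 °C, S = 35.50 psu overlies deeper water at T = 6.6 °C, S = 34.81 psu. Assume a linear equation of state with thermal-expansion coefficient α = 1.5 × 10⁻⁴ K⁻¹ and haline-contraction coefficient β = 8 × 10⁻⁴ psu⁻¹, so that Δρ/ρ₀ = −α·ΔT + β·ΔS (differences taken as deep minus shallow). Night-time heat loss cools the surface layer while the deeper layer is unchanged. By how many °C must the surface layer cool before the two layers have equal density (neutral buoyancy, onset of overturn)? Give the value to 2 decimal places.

Neutral buoyancy requires Δρ = 0, i.e. −α(T_deep − T_surf′) + β(S_deep − S_surf) = 0.
T_surf′ = T_deep − (β/α)·ΔS = 6.6 − (8 × 10⁻⁴/1.5 × 10⁻⁴)·(-0.69) = 10.2800 °C.
Cooling required: 11.1 − (10.2800) = 0.8200 °C.

0.82 °C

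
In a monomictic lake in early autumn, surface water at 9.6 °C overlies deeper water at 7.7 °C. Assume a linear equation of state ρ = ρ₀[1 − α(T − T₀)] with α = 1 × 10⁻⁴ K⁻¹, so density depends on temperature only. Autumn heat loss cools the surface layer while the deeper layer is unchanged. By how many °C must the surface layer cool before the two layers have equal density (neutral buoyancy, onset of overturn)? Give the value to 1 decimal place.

1.9 °C

With temperature the only control, equal density requires T_surf′ = T_deep.
T_surf′ = 7.7 °C.
Cooling required: 9.6 − 7.7 = 1.9 °C.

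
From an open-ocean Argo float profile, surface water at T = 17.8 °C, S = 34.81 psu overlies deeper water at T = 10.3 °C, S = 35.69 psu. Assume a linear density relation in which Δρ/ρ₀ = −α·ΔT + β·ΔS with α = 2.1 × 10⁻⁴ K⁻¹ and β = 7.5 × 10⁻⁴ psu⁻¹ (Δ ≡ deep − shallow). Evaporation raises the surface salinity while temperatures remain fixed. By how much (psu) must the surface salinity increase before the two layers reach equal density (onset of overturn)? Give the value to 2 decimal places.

2.98 psu

Neutral buoyancy requires −α(T_deep − T_surf) + β(S_deep − S_surf′) = 0.
S_surf′ = S_deep − (α/β)·ΔT = 35.69 − (2.1 × 10⁻⁴/7.5 × 10⁻⁴)·(-7.5) = 37.7900 psu.
Increase required: 37.7900 − 34.81 = 2.9800 psu.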